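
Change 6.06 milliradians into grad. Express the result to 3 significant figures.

1 mrad = 0.0636620 grad.
Thus 6.06 × 0.0636620 ≈ 0.386 grad.

0.386 gradians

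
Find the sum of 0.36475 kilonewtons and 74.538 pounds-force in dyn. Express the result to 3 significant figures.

0.36475 kN = 3.64750e+7 dyn and 74.538 lbf = 3.31562e+7 dyn.
3.64750e+7 + 3.31562e+7 ≈ 6.96e+7 dyn.

6.96e+7 dyn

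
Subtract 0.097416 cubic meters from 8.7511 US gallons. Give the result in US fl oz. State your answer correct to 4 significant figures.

8.7511 US gal = 1120.14 US fl oz and 0.097416 m³ = 3294.03 US fl oz.
1120.14 − 3294.03 ≈ -2174 US fl oz.

-2174 US fluid ounces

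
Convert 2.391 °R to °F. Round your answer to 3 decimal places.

-457.279 degrees Fahrenheit

°R = °F + 459.67.
Applying the formula gives -457.279 °F.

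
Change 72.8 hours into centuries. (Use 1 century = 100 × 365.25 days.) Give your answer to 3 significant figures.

1 hour = 1.14077 × 10^-6 century.
72.8 × 1.14077 × 10^-6 ≈ 8.30 × 10^-5 century.

8.30 × 10^-5 centuries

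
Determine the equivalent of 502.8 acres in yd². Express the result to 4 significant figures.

2.434e+6 yd²

1 acre = 4840.00 yd².
So 502.8 × 4840.00 ≈ 2.434e+6 yd².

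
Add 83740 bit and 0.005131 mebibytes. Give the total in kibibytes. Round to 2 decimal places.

15.48 KiB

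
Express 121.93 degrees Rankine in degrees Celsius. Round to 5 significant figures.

-205.41 degrees Celsius

°R = (°C + 273.15) × 9/5.
Applying the formula gives -205.41 °C.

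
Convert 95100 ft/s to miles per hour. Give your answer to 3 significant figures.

64800 mph

1 ft/s = 0.681818 miles per hour.
Thus 95100 × 0.681818 ≈ 64800 mph.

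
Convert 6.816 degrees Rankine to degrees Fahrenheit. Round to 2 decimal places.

°R = °F + 459.67.
Applying the formula gives -452.85 °F.

-452.85 °F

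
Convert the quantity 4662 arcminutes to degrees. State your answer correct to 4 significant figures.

77.70 °

1 arcminute = 0.0166667 degrees.
4662 × 0.0166667 ≈ 77.70 °.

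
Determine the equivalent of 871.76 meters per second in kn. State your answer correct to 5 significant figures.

1694.6 knots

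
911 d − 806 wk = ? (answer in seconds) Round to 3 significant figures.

-4.09 × 10^8 seconds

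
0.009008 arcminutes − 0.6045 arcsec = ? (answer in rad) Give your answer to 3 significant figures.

0.009008 arcmin = 2.62032 × 10^-6 rad and 0.6045 arcsec = 2.93070 × 10^-6 rad.
2.62032 × 10^-6 − 2.93070 × 10^-6 ≈ -3.10 × 10^-7 rad.

-3.10 × 10^-7 radians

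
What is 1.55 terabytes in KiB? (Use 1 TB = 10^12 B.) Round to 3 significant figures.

1 terabyte = 9.765625 × 10^8 KiB.
1.55 × 9.765625 × 10^8 ≈ 1.51 × 10^9 KiB.

1.51 × 10^9 KiB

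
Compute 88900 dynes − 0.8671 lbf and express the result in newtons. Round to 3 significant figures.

-2.97 N

88900 dyn = 0.889000 N and 0.8671 lbf = 3.85705 N.
0.889000 − 3.85705 ≈ -2.97 N.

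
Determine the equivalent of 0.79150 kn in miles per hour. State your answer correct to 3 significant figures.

1 kn = 1.15078 miles per hour.
Thus 0.79150 × 1.15078 ≈ 0.911 mph.

0.911 mph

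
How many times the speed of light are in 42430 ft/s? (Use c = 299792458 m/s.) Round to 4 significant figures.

4.314 × 10^-5 c

1 foot per second = 1.01670 × 10^-9 times the speed of light.
So 42430 × 1.01670 × 10^-9 ≈ 4.314 × 10^-5 c.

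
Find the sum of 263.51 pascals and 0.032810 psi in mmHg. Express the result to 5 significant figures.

3.6733 mmHg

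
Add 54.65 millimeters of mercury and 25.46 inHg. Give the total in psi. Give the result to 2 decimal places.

13.56 pounds per square inch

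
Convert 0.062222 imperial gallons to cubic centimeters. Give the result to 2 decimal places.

282.87 cm³

1 imperial gallon = 4546.09 cm³.
0.062222 × 4546.09 ≈ 282.87 cm³.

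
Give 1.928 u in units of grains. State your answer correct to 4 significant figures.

4.941 × 10^-23 grains

1 atomic mass unit = 2.56260 × 10^-23 gr.
1.928 × 2.56260 × 10^-23 ≈ 4.941 × 10^-23 gr.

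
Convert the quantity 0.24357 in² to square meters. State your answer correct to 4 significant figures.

1 in² = 0.000645160 square meters.
0.24357 × 0.000645160 ≈ 0.0001571 m².

0.0001571 m²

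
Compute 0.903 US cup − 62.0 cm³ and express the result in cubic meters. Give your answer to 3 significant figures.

0.903 US cup = 0.000213639 m³ and 62.0 cm³ = 6.20000e-5 m³.
0.000213639 − 6.20000e-5 ≈ 0.000152 m³.

0.000152 cubic meters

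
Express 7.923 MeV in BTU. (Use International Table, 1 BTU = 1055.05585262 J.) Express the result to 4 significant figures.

1.203 × 10^-15 British thermal units

1 megaelectronvolt = 1.51857 × 10^-16 BTU.
Thus 7.923 × 1.51857 × 10^-16 ≈ 1.203 × 10^-15 BTU.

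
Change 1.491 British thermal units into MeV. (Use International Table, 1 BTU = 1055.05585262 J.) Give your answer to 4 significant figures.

9.818e+15 MeV

1 BTU = 6.58514e+15 MeV.
1.491 × 6.58514e+15 ≈ 9.818e+15 MeV.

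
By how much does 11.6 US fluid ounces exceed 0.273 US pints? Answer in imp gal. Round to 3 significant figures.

11.6 US fl oz = 0.0754611 imp gal and 0.273 US pt = 0.0284150 imp gal.
0.0754611 − 0.0284150 ≈ 0.0470 imp gal.

0.0470 imperial gallons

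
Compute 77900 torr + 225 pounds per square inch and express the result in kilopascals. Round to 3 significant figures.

11900 kilopascals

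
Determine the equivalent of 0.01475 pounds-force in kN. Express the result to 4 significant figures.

1 lbf = 0.00444822 kN.
Thus 0.01475 × 0.00444822 ≈ 6.561 × 10^-5 kN.

6.561 × 10^-5 kN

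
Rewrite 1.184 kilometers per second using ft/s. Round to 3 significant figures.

1 km/s = 3280.84 ft/s.
So 1.184 × 3280.84 ≈ 3880 ft/s.

3880 ft/s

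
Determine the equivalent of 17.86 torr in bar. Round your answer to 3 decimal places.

1 torr = 0.00133322 bar.
17.86 × 0.00133322 ≈ 0.024 bar.

0.024 bar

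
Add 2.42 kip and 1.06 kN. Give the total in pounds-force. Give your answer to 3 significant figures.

2.42 kip = 2420.00 lbf and 1.06 kN = 238.297 lbf.
2420.00 + 238.297 ≈ 2660 lbf.

2660 pounds-force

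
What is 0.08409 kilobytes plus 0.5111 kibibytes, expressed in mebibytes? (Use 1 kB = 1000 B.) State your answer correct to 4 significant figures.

0.0005793 MiB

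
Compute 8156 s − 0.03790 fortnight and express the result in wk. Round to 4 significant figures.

8156 s = 0.0134854 wk and 0.03790 fortnight = 0.0758000 wk.
0.0134854 − 0.0758000 ≈ -0.06231 wk.

-0.06231 wk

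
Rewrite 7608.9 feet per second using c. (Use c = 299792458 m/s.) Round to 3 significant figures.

1 foot per second = 1.01670e-9 times the speed of light.
7608.9 × 1.01670e-9 ≈ 7.74e-6 c.

7.74e-6 c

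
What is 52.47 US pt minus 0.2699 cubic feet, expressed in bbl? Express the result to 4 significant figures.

52.47 US pt = 0.156161 bbl and 0.2699 ft³ = 0.0480712 bbl.
0.156161 − 0.0480712 ≈ 0.1081 bbl.

0.1081 bbl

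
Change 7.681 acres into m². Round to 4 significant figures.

31080 square meters

1 acre = 4046.86 square meters.
Then 7.681 × 4046.86 ≈ 31080 m².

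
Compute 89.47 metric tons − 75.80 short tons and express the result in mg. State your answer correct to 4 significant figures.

2.071 × 10^10 mg

89.47 t = 8.94700 × 10^10 mg and 75.80 short ton = 6.87646 × 10^10 mg.
8.94700 × 10^10 − 6.87646 × 10^10 ≈ 2.071 × 10^10 mg.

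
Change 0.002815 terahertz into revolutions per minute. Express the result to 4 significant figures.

1 THz = 6.00000e+13 revolutions per minute.
0.002815 × 6.00000e+13 ≈ 1.689e+11 rpm.

1.689e+11 revolutions per minute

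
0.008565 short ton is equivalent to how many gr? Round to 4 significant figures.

119900 gr

1 short ton = 1.40000e+7 grains.
Thus 0.008565 × 1.40000e+7 ≈ 119900 gr.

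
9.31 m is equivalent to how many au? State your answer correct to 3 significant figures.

1 m = 6.68459e-12 au.
Then 9.31 × 6.68459e-12 ≈ 6.22e-11 au.

6.22e-11 au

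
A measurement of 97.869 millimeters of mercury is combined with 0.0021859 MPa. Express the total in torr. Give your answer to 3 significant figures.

97.869 mmHg = 97.8690 torr and 0.0021859 MPa = 16.3956 torr.
97.8690 + 16.3956 ≈ 114 torr.

114 torr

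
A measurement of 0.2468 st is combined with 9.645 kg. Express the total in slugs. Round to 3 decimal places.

0.2468 st = 0.107391 slug and 9.645 kg = 0.660892 slug.
0.107391 + 0.660892 ≈ 0.768 slug.

0.768 slugs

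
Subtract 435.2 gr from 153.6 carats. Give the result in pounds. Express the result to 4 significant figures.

153.6 ct = 0.0677260 lb and 435.2 gr = 0.0621714 lb.
0.0677260 − 0.0621714 ≈ 0.005555 lb.

0.005555 pounds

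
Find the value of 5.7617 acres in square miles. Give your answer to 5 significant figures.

1 acre = 0.00156250 mi².
So 5.7617 × 0.00156250 ≈ 0.0090027 mi².

0.0090027 square miles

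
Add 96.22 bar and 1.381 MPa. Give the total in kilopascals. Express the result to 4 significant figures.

96.22 bar = 9622.00 kPa and 1.381 MPa = 1381.00 kPa.
9622.00 + 1381.00 ≈ 11000 kPa.

11000 kPa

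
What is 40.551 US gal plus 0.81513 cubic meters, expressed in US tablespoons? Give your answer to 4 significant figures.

65510 US tbsp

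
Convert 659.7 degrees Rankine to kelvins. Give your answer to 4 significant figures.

366.5 K

°R = K × 9/5.
Applying the formula gives 366.5 K.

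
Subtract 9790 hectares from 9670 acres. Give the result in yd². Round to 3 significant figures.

-7.03 × 10^7 square yards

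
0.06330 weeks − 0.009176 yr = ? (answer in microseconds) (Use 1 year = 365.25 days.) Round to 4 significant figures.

0.06330 wk = 3.82838e+10 μs and 0.009176 yr = 2.89573e+11 μs.
3.82838e+10 − 2.89573e+11 ≈ -2.513e+11 μs.

-2.513e+11 μs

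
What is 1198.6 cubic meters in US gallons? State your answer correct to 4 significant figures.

1 m³ = 264.172 US gal.
So 1198.6 × 264.172 ≈ 316600 US gal.

316600 US gallons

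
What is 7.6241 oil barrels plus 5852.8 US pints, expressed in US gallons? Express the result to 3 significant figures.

7.6241 bbl = 320.212 US gal and 5852.8 US pt = 731.600 US gal.
320.212 + 731.600 ≈ 1050 US gal.

1050 US gallons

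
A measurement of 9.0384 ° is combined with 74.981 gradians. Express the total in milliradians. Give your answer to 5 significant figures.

9.0384 ° = 157.7498 mrad and 74.981 grad = 1177.799 mrad.
157.7498 + 1177.799 ≈ 1335.5 mrad.

1335.5 mrad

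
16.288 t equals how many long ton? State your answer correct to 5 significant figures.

1 t = 0.984207 long tons.
So 16.288 × 0.984207 ≈ 16.031 long ton.

16.031 long tons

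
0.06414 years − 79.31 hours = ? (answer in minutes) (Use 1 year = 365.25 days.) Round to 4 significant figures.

0.06414 yr = 33735.1 min and 79.31 h = 4758.60 min.
33735.1 − 4758.60 ≈ 28980 min.

28980 minutes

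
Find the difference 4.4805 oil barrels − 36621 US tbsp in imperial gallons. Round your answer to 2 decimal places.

4.4805 bbl = 156.693 imp gal and 36621 US tbsp = 119.115 imp gal.
156.693 − 119.115 ≈ 37.58 imp gal.

37.58 imperial gallons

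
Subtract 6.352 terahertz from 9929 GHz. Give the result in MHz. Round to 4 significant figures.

3.577 × 10^6 MHz

9929 GHz = 9.92900 × 10^6 MHz and 6.352 THz = 6.35200 × 10^6 MHz.
9.92900 × 10^6 − 6.35200 × 10^6 ≈ 3.577 × 10^6 MHz.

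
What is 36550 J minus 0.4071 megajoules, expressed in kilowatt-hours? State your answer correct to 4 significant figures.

-0.1029 kWh

36550 J = 0.0101528 kWh and 0.4071 MJ = 0.113083 kWh.
0.0101528 − 0.113083 ≈ -0.1029 kWh.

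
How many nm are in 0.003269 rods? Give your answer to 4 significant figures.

1.644e+7 nm

1 rod = 5.02920e+9 nanometers.
Thus 0.003269 × 5.02920e+9 ≈ 1.644e+7 nm.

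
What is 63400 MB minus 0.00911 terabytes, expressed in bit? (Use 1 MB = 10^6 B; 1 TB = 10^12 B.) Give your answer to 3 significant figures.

4.34 × 10^11 bits

63400 MB = 5.07200 × 10^11 bit and 0.00911 TB = 7.28800 × 10^10 bit.
5.07200 × 10^11 − 7.28800 × 10^10 ≈ 4.34 × 10^11 bit.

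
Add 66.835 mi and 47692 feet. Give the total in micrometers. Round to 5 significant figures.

1.2210 × 10^11 μm

66.835 mi = 1.07561 × 10^11 μm and 47692 ft = 1.45365 × 10^10 μm.
1.07561 × 10^11 + 1.45365 × 10^10 ≈ 1.2210 × 10^11 μm.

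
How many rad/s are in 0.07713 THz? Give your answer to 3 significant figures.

4.85e+11 radians per second

1 terahertz = 6.28319e+12 rad/s.
Then 0.07713 × 6.28319e+12 ≈ 4.85e+11 rad/s.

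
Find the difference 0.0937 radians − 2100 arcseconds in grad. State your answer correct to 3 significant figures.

5.32 gradians

0.0937 rad = 5.96513 grad and 2100 arcsec = 0.648148 grad.
5.96513 − 0.648148 ≈ 5.32 grad.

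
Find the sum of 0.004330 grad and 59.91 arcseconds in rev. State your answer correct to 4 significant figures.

0.004330 grad = 1.08250e-5 rev and 59.91 arcsec = 4.62269e-5 rev.
1.08250e-5 + 4.62269e-5 ≈ 5.705e-5 rev.

5.705e-5 revolutions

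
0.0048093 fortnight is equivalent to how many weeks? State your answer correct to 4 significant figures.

0.009619 wk

1 fortnight = 2.00000 weeks.
So 0.0048093 × 2.00000 ≈ 0.009619 wk.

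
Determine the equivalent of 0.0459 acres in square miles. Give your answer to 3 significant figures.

7.17e-5 mi²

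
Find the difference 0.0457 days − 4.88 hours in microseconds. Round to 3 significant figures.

0.0457 d = 3.94848e+9 μs and 4.88 h = 1.75680e+10 μs.
3.94848e+9 − 1.75680e+10 ≈ -1.36e+10 μs.

-1.36e+10 μs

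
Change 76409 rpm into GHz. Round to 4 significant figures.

1.273 × 10^-6 GHz

1 revolution per minute = 1.66667 × 10^-11 GHz.
76409 × 1.66667 × 10^-11 ≈ 1.273 × 10^-6 GHz.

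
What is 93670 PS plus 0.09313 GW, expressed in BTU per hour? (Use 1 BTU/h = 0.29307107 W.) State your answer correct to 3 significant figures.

5.53e+8 BTU/h

93670 PS = 2.35077e+8 BTU/h and 0.09313 GW = 3.17773e+8 BTU/h.
2.35077e+8 + 3.17773e+8 ≈ 5.53e+8 BTU/h.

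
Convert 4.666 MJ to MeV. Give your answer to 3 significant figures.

1 megajoule = 6.24151e+18 MeV.
Then 4.666 × 6.24151e+18 ≈ 2.91e+19 MeV.

2.91e+19 megaelectronvolts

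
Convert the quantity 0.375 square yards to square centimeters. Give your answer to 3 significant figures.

3140 cm²

1 square yard = 8361.27 square centimeters.
0.375 × 8361.27 ≈ 3140 cm².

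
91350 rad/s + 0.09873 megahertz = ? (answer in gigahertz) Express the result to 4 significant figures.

0.0001133 gigahertz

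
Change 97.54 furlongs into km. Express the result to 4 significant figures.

19.62 km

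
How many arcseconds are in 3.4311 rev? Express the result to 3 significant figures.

1 revolution = 1.29600 × 10^6 arcsec.
Then 3.4311 × 1.29600 × 10^6 ≈ 4.45 × 10^6 arcsec.

4.45 × 10^6 arcsec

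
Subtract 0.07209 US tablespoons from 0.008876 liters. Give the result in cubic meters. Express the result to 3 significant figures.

7.81e-6 cubic meters

0.008876 L = 8.87600e-6 m³ and 0.07209 US tbsp = 1.06598e-6 m³.
8.87600e-6 − 1.06598e-6 ≈ 7.81e-6 m³.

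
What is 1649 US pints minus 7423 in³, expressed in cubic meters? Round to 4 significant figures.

1649 US pt = 0.780268 m³ and 7423 in³ = 0.121641 m³.
0.780268 − 0.121641 ≈ 0.6586 m³.

0.6586 m³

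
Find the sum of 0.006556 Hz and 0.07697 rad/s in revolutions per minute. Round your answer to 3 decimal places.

1.128 rpm

0.006556 Hz = 0.393360 rpm and 0.07697 rad/s = 0.735009 rpm.
0.393360 + 0.735009 ≈ 1.128 rpm.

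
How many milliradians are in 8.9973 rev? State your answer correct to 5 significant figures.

1 revolution = 6283.19 milliradians.
Thus 8.9973 × 6283.19 ≈ 56532 mrad.

56532 mrad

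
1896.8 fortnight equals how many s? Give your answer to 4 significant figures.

1 fortnight = 1.20960e+6 s.
So 1896.8 × 1.20960e+6 ≈ 2.294e+9 s.

2.294e+9 s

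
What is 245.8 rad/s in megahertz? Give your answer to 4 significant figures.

3.912 × 10^-5 megahertz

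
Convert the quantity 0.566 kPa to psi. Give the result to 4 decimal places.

0.0821 psi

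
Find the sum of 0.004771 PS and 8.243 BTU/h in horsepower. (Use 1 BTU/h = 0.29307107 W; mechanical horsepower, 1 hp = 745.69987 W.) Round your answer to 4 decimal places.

0.0079 hp

0.004771 PS = 0.00470573 hp and 8.243 BTU/h = 0.00323962 hp.
0.00470573 + 0.00323962 ≈ 0.0079 hp.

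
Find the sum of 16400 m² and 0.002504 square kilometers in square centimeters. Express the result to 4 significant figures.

1.890 × 10^8 cm²

16400 m² = 1.64000 × 10^8 cm² and 0.002504 km² = 2.50400 × 10^7 cm².
1.64000 × 10^8 + 2.50400 × 10^7 ≈ 1.890 × 10^8 cm².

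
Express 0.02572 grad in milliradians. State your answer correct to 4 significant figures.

0.4040 mrad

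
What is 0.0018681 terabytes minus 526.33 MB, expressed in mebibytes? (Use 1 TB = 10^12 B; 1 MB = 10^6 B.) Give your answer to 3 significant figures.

1280 MiB

0.0018681 TB = 1781.56 MiB and 526.33 MB = 501.947 MiB.
1781.56 − 501.947 ≈ 1280 MiB.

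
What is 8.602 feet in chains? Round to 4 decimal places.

1 foot = 0.0151515 chain.
So 8.602 × 0.0151515 ≈ 0.1303 chain.

0.1303 chain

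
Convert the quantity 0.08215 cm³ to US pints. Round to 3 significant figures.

1 cubic centimeter = 0.00211338 US pt.
So 0.08215 × 0.00211338 ≈ 0.000174 US pt.

0.000174 US pt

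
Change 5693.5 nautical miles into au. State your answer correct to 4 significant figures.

1 nmi = 1.23799e-8 au.
Thus 5693.5 × 1.23799e-8 ≈ 7.048e-5 au.

7.048e-5 astronomical units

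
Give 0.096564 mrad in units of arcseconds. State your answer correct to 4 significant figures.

1 mrad = 206.265 arcseconds.
0.096564 × 206.265 ≈ 19.92 arcsec.

19.92 arcseconds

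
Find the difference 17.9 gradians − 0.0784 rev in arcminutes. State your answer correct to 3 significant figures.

-727 arcmin

17.9 grad = 966.600 arcmin and 0.0784 rev = 1693.44 arcmin.
966.600 − 1693.44 ≈ -727 arcmin.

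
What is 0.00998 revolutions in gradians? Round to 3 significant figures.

1 rev = 400.000 gradians.
Thus 0.00998 × 400.000 ≈ 3.99 grad.

3.99 grad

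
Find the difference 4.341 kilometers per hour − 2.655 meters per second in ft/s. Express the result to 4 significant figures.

-4.754 feet per second

4.341 km/h = 3.95615 ft/s and 2.655 m/s = 8.71063 ft/s.
3.95615 − 8.71063 ≈ -4.754 ft/s.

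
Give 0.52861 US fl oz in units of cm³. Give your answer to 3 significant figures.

15.6 cm³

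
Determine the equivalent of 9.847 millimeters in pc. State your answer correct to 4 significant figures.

3.191 × 10^-19 pc

1 mm = 3.24078 × 10^-20 pc.
Thus 9.847 × 3.24078 × 10^-20 ≈ 3.191 × 10^-19 pc.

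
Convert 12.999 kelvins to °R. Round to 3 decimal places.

23.398 °R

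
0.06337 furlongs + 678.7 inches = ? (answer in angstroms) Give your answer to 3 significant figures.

3.00 × 10^11 angstroms

0.06337 furlong = 1.27480 × 10^11 Å and 678.7 in = 1.72390 × 10^11 Å.
1.27480 × 10^11 + 1.72390 × 10^11 ≈ 3.00 × 10^11 Å.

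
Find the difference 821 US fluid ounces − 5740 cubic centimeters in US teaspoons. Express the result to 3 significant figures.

821 US fl oz = 4926.00 US tsp and 5740 cm³ = 1164.55 US tsp.
4926.00 − 1164.55 ≈ 3760 US tsp.

3760 US teaspoons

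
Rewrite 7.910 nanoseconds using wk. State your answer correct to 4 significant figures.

1.308 × 10^-14 wk

1 ns = 1.65344 × 10^-15 wk.
7.910 × 1.65344 × 10^-15 ≈ 1.308 × 10^-14 wk.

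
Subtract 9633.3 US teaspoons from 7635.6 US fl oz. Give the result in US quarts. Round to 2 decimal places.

188.44 US qt

7635.6 US fl oz = 238.6125 US qt and 9633.3 US tsp = 50.17344 US qt.
238.6125 − 50.17344 ≈ 188.44 US qt.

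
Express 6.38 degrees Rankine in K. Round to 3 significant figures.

°R = K × 9/5.
Applying the formula gives 3.54 K.

3.54 K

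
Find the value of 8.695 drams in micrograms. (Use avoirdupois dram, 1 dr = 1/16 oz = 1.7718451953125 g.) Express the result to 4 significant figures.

1 dram = 1.77185 × 10^6 micrograms.
So 8.695 × 1.77185 × 10^6 ≈ 1.541 × 10^7 μg.

1.541 × 10^7 μg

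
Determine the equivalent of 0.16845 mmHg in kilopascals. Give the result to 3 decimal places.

0.022 kilopascals

1 mmHg = 0.133322 kilopascals.
So 0.16845 × 0.133322 ≈ 0.022 kPa.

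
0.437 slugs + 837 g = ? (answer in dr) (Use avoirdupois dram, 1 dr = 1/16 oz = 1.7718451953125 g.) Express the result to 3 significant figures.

4070 dr

0.437 slug = 3599.38 dr and 837 g = 472.389 dr.
3599.38 + 472.389 ≈ 4070 dr.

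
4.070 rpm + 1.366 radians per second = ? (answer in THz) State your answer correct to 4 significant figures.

4.070 rpm = 6.78333 × 10^-14 THz and 1.366 rad/s = 2.17406 × 10^-13 THz.
6.78333 × 10^-14 + 2.17406 × 10^-13 ≈ 2.852 × 10^-13 THz.

2.852 × 10^-13 THz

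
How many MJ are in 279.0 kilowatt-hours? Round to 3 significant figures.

1000 MJ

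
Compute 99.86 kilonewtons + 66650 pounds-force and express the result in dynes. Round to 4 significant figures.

3.963 × 10^10 dyn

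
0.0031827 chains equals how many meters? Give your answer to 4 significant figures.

1 chain = 20.1168 meters.
So 0.0031827 × 20.1168 ≈ 0.06403 m.

0.06403 m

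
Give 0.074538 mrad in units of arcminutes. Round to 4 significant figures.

0.2562 arcminutes

1 milliradian = 3.43775 arcminutes.
0.074538 × 3.43775 ≈ 0.2562 arcmin.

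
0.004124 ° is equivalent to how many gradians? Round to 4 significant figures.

0.004582 grad

1 ° = 1.11111 gradians.
0.004124 × 1.11111 ≈ 0.004582 grad.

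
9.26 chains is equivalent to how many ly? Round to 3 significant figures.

1.97e-14 ly

1 chain = 2.12635e-15 ly.
So 9.26 × 2.12635e-15 ≈ 1.97e-14 ly.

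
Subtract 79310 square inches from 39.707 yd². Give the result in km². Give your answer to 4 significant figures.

-1.797 × 10^-5 km²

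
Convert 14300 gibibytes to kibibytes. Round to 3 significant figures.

1.50e+10 KiB

1 GiB = 1.04858e+6 KiB.
Thus 14300 × 1.04858e+6 ≈ 1.50e+10 KiB.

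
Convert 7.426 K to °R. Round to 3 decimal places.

13.367 degrees Rankine

°R = K × 9/5.
Applying the formula gives 13.367 °R.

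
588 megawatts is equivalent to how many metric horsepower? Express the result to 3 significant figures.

799000 PS

1 megawatt = 1359.62 metric horsepower.
Thus 588 × 1359.62 ≈ 799000 PS.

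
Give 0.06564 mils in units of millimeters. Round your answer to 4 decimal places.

0.0017 millimeters

1 mil = 0.0254000 mm.
So 0.06564 × 0.0254000 ≈ 0.0017 mm.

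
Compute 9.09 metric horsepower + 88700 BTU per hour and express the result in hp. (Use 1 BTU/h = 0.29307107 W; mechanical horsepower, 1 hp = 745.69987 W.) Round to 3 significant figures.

43.8 hp

9.09 PS = 8.96565 hp and 88700 BTU/h = 34.8604 hp.
8.96565 + 34.8604 ≈ 43.8 hp.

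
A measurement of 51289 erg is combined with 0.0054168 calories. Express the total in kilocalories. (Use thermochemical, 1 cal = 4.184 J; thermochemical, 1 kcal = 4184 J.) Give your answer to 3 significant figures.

51289 erg = 1.22584 × 10^-6 kcal and 0.0054168 cal = 5.41680 × 10^-6 kcal.
1.22584 × 10^-6 + 5.41680 × 10^-6 ≈ 6.64 × 10^-6 kcal.

6.64 × 10^-6 kcal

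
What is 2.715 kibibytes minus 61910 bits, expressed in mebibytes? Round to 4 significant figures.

-0.004729 MiB

2.715 KiB = 0.00265137 MiB and 61910 bit = 0.00738025 MiB.
0.00265137 − 0.00738025 ≈ -0.004729 MiB.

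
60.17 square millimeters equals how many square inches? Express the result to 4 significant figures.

0.09326 in²

1 mm² = 0.00155000 in².
So 60.17 × 0.00155000 ≈ 0.09326 in².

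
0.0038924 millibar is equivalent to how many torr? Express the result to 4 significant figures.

0.002920 torr

1 millibar = 0.750062 torr.
0.0038924 × 0.750062 ≈ 0.002920 torr.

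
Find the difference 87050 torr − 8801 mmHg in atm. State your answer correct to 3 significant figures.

87050 torr = 114.539 atm and 8801 mmHg = 11.5803 atm.
114.539 − 11.5803 ≈ 103 atm.

103 atmospheres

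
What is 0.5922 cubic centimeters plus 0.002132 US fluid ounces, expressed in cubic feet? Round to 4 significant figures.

2.314e-5 cubic feet

0.5922 cm³ = 2.09133e-5 ft³ and 0.002132 US fl oz = 2.22662e-6 ft³.
2.09133e-5 + 2.22662e-6 ≈ 2.314e-5 ft³.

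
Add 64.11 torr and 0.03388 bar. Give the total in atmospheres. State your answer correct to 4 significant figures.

0.1178 atm

64.11 torr = 0.0843553 atm and 0.03388 bar = 0.0334370 atm.
0.0843553 + 0.0334370 ≈ 0.1178 atm.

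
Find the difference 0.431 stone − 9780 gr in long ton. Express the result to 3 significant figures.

0.00207 long ton

0.431 st = 0.00269375 long ton and 9780 gr = 0.000623724 long ton.
0.00269375 − 0.000623724 ≈ 0.00207 long ton.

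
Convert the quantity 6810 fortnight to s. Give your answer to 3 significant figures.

8.24e+9 s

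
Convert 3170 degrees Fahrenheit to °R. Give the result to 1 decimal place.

°R = °F + 459.67.
Applying the formula gives 3629.7 °R.

3629.7 °R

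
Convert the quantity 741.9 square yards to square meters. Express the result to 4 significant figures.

620.3 m²

1 square yard = 0.836127 square meters.
741.9 × 0.836127 ≈ 620.3 m².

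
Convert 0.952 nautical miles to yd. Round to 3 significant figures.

1930 yd

1 nmi = 2025.37 yd.
So 0.952 × 2025.37 ≈ 1930 yd.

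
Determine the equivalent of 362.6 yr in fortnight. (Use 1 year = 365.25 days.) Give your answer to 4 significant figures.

9460 fortnights

1 yr = 26.0893 fortnight.
So 362.6 × 26.0893 ≈ 9460 fortnight.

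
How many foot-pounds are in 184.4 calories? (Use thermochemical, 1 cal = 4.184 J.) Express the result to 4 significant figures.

1 calorie = 3.08596 ft·lbf.
Thus 184.4 × 3.08596 ≈ 569.1 ft·lbf.

569.1 foot-pounds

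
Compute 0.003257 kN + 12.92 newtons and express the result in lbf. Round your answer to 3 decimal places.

0.003257 kN = 0.732203 lbf and 12.92 N = 2.90453 lbf.
0.732203 + 2.90453 ≈ 3.637 lbf.

3.637 pounds-force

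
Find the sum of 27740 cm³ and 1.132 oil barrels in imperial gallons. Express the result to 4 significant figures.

45.69 imp gal

27740 cm³ = 6.10195 imp gal and 1.132 bbl = 39.5887 imp gal.
6.10195 + 39.5887 ≈ 45.69 imp gal.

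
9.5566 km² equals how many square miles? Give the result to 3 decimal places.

3.690 mi²

1 square kilometer = 0.386102 mi².
Then 9.5566 × 0.386102 ≈ 3.690 mi².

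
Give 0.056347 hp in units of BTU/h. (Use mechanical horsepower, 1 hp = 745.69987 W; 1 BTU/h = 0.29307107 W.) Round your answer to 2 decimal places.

1 hp = 2544.43 BTU per hour.
0.056347 × 2544.43 ≈ 143.37 BTU/h.

143.37 BTU per hour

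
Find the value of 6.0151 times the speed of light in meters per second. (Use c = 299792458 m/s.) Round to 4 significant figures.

1.803 × 10^9 m/s

1 speed of light = 2.99792 × 10^8 m/s.
So 6.0151 × 2.99792 × 10^8 ≈ 1.803 × 10^9 m/s.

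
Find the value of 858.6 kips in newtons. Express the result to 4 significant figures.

3.819 × 10^6 N

1 kip = 4448.22 newtons.
Thus 858.6 × 4448.22 ≈ 3.819 × 10^6 N.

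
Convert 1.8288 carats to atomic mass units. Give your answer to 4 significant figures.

2.203 × 10^23 u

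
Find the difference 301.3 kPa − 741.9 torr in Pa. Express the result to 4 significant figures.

202400 pascals

301.3 kPa = 301300 Pa and 741.9 torr = 98911.9 Pa.
301300 − 98911.9 ≈ 202400 Pa.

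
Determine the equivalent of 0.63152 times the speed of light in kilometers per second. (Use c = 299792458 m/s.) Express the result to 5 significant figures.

189320 kilometers per second

1 speed of light = 299792 kilometers per second.
0.63152 × 299792 ≈ 189320 km/s.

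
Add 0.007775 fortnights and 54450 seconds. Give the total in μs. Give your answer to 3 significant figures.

6.39e+10 μs

0.007775 fortnight = 9.40464e+9 μs and 54450 s = 5.44500e+10 μs.
9.40464e+9 + 5.44500e+10 ≈ 6.39e+10 μs.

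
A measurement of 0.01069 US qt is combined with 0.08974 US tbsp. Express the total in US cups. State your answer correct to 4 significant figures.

0.01069 US qt = 0.0427600 US cup and 0.08974 US tbsp = 0.00560875 US cup.
0.0427600 + 0.00560875 ≈ 0.04837 US cup.

0.04837 US cup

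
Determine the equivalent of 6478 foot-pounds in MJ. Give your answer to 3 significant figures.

0.00878 MJ

1 ft·lbf = 1.35582 × 10^-6 megajoules.
Then 6478 × 1.35582 × 10^-6 ≈ 0.00878 MJ.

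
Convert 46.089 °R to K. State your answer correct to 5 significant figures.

°R = K × 9/5.
Applying the formula gives 25.605 K.

25.605 K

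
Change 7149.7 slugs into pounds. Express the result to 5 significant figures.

1 slug = 32.1740 lb.
So 7149.7 × 32.1740 ≈ 230030 lb.

230030 pounds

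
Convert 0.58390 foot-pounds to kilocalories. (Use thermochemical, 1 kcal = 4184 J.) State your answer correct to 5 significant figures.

1 foot-pound = 0.000324048 kcal.
Then 0.58390 × 0.000324048 ≈ 0.00018921 kcal.

0.00018921 kcal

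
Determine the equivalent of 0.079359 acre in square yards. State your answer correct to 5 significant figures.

1 acre = 4840.00 yd².
So 0.079359 × 4840.00 ≈ 384.10 yd².

384.10 yd²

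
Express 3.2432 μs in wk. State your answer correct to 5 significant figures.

5.3624 × 10^-12 weeks

1 μs = 1.65344 × 10^-12 weeks.
3.2432 × 1.65344 × 10^-12 ≈ 5.3624 × 10^-12 wk.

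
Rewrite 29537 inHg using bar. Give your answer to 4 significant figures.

1 inch of mercury = 0.0338639 bar.
Then 29537 × 0.0338639 ≈ 1000 bar.

1000 bar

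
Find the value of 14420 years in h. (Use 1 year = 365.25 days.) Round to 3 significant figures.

1.26e+8 h

1 yr = 8766.00 h.
So 14420 × 8766.00 ≈ 1.26e+8 h.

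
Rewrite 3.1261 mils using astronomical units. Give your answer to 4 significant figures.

5.308e-16 astronomical units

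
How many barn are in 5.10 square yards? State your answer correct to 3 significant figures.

1 square yard = 8.36127e+27 barn.
Then 5.10 × 8.36127e+27 ≈ 4.26e+28 barn.

4.26e+28 barn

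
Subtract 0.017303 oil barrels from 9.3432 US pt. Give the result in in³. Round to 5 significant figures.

101.91 cubic inches

9.3432 US pt = 269.785 in³ and 0.017303 bbl = 167.874 in³.
269.785 − 167.874 ≈ 101.91 in³.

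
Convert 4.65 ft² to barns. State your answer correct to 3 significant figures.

4.32e+27 barn

1 square foot = 9.29030e+26 barns.
Then 4.65 × 9.29030e+26 ≈ 4.32e+27 barn.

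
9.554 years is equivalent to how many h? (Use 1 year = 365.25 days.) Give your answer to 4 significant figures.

1 year = 8766.00 hours.
9.554 × 8766.00 ≈ 83750 h.

83750 hours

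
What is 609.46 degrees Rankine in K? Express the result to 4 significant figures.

338.6 K

°R = K × 9/5.
Applying the formula gives 338.6 K.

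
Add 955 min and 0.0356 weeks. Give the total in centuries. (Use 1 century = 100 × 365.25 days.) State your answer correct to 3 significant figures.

955 min = 1.81573e-5 century and 0.0356 wk = 6.82272e-6 century.
1.81573e-5 + 6.82272e-6 ≈ 2.50e-5 century.

2.50e-5 century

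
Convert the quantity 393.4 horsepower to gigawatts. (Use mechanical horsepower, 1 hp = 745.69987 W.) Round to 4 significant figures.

0.0002934 GW

1 hp = 7.45700e-7 gigawatts.
Then 393.4 × 7.45700e-7 ≈ 0.0002934 GW.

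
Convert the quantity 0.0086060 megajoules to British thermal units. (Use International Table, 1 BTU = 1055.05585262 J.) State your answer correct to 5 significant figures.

8.1569 British thermal units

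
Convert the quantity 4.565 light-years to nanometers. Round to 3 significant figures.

4.32 × 10^25 nm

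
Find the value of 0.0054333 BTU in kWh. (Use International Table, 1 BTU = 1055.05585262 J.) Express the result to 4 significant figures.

1 BTU = 0.000293071 kWh.
So 0.0054333 × 0.000293071 ≈ 1.592 × 10^-6 kWh.

1.592 × 10^-6 kWh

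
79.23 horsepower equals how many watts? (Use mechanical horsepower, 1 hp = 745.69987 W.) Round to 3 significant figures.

59100 watts

1 horsepower = 745.700 W.
79.23 × 745.700 ≈ 59100 W.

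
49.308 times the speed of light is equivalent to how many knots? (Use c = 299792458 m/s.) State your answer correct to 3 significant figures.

1 speed of light = 5.82750e+8 kn.
So 49.308 × 5.82750e+8 ≈ 2.87e+10 kn.

2.87e+10 kn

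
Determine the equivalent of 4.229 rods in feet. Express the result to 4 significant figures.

69.78 ft

1 rod = 16.5000 feet.
So 4.229 × 16.5000 ≈ 69.78 ft.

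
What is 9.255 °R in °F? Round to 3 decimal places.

°R = °F + 459.67.
Applying the formula gives -450.415 °F.

-450.415 degrees Fahrenheit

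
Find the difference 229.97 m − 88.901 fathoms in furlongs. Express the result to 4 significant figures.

0.3350 furlong

229.97 m = 1.14317 furlong and 88.901 fathom = 0.808191 furlong.
1.14317 − 0.808191 ≈ 0.3350 furlong.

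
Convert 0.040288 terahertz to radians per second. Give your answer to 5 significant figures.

1 terahertz = 6.28319 × 10^12 rad/s.
So 0.040288 × 6.28319 × 10^12 ≈ 2.5314 × 10^11 rad/s.

2.5314 × 10^11 rad/s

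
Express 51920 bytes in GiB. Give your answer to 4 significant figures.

1 byte = 9.31323e-10 GiB.
Then 51920 × 9.31323e-10 ≈ 4.835e-5 GiB.

4.835e-5 GiB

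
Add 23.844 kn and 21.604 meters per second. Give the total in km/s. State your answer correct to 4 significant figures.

0.03387 kilometers per second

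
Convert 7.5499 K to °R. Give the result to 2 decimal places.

13.59 °R

°R = K × 9/5.
Applying the formula gives 13.59 °R.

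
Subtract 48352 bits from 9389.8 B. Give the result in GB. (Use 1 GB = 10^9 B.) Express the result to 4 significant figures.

9389.8 B = 9.38980 × 10^-6 GB and 48352 bit = 6.04400 × 10^-6 GB.
9.38980 × 10^-6 − 6.04400 × 10^-6 ≈ 3.346 × 10^-6 GB.

3.346 × 10^-6 gigabytes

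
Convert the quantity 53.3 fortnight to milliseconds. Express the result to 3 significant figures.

6.45 × 10^10 ms

1 fortnight = 1.20960 × 10^9 milliseconds.
Thus 53.3 × 1.20960 × 10^9 ≈ 6.45 × 10^10 ms.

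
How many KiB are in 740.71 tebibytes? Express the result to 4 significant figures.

7.953e+11 kibibytes

1 TiB = 1.07374e+9 kibibytes.
Then 740.71 × 1.07374e+9 ≈ 7.953e+11 KiB.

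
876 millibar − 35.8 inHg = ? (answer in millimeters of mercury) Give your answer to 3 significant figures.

876 mbar = 657.054 mmHg and 35.8 inHg = 909.320 mmHg.
657.054 − 909.320 ≈ -252 mmHg.

-252 mmHg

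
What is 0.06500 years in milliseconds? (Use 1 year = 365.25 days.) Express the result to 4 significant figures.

1 year = 3.15576 × 10^10 ms.
Thus 0.06500 × 3.15576 × 10^10 ≈ 2.051 × 10^9 ms.

2.051 × 10^9 ms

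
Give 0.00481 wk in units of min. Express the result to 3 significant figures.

48.5 min

1 wk = 10080.0 min.
Thus 0.00481 × 10080.0 ≈ 48.5 min.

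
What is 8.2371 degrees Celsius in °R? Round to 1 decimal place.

506.5 degrees Rankine

°R = (°C + 273.15) × 9/5.
Applying the formula gives 506.5 °R.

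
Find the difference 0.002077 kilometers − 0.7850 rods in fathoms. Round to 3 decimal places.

-1.023 fathom

0.002077 km = 1.13572 fathom and 0.7850 rod = 2.15875 fathom.
1.13572 − 2.15875 ≈ -1.023 fathom.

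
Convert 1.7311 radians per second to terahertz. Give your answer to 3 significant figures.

2.76 × 10^-13 terahertz

1 radian per second = 1.59155 × 10^-13 terahertz.
So 1.7311 × 1.59155 × 10^-13 ≈ 2.76 × 10^-13 THz.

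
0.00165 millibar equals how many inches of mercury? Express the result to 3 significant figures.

1 mbar = 0.0295300 inches of mercury.
0.00165 × 0.0295300 ≈ 4.87 × 10^-5 inHg.

4.87 × 10^-5 inHg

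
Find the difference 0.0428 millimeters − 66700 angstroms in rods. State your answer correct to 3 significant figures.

7.18e-6 rods

0.0428 mm = 8.51030e-6 rod and 66700 Å = 1.32625e-6 rod.
8.51030e-6 − 1.32625e-6 ≈ 7.18e-6 rod.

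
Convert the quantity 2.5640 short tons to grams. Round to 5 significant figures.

1 short ton = 907185 grams.
2.5640 × 907185 ≈ 2.3260e+6 g.

2.3260e+6 g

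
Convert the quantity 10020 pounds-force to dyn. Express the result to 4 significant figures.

1 pound-force = 444822 dynes.
10020 × 444822 ≈ 4.457e+9 dyn.

4.457e+9 dyn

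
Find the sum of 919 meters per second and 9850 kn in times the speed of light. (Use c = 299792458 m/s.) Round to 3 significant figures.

2.00 × 10^-5 c

919 m/s = 3.06545 × 10^-6 c and 9850 kn = 1.69026 × 10^-5 c.
3.06545 × 10^-6 + 1.69026 × 10^-5 ≈ 2.00 × 10^-5 c.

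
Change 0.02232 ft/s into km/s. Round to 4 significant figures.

6.803e-6 km/s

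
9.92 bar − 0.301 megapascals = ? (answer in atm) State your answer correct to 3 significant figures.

6.82 atmospheres

9.92 bar = 9.79028 atm and 0.301 MPa = 2.97064 atm.
9.79028 − 2.97064 ≈ 6.82 atm.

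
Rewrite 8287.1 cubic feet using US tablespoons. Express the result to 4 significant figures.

1.587e+7 US tbsp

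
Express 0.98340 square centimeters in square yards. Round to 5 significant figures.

0.00011761 square yards

1 square centimeter = 0.000119599 yd².
Thus 0.98340 × 0.000119599 ≈ 0.00011761 yd².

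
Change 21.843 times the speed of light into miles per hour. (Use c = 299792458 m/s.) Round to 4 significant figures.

1 speed of light = 6.70617e+8 mph.
Then 21.843 × 6.70617e+8 ≈ 1.465e+10 mph.

1.465e+10 mph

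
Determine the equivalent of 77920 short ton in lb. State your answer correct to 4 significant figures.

1 short ton = 2000.00 pounds.
77920 × 2000.00 ≈ 1.558e+8 lb.

1.558e+8 lb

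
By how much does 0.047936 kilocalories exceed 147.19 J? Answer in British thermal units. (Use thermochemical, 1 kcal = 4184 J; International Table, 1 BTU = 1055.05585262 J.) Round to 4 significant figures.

0.05059 BTU

0.047936 kcal = 0.190098 BTU and 147.19 J = 0.139509 BTU.
0.190098 − 0.139509 ≈ 0.05059 BTU.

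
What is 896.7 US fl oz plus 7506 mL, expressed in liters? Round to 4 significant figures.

34.02 liters

896.7 US fl oz = 26.5186 L and 7506 mL = 7.50600 L.
26.5186 + 7.50600 ≈ 34.02 L.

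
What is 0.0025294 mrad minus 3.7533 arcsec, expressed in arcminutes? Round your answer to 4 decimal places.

0.0025294 mrad = 0.00869544 arcmin and 3.7533 arcsec = 0.0625550 arcmin.
0.00869544 − 0.0625550 ≈ -0.0539 arcmin.

-0.0539 arcmin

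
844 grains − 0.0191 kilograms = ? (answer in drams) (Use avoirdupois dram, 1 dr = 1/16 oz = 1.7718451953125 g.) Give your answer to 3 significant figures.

844 gr = 30.8663 dr and 0.0191 kg = 10.7797 dr.
30.8663 − 10.7797 ≈ 20.1 dr.

20.1 dr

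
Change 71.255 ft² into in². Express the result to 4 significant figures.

10260 square inches

1 ft² = 144.000 square inches.
71.255 × 144.000 ≈ 10260 in².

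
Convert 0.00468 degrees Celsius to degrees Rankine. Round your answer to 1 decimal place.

°R = (°C + 273.15) × 9/5.
Applying the formula gives 491.7 °R.

491.7 °R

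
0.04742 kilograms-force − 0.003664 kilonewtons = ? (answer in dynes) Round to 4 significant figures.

0.04742 kgf = 46503.1 dyn and 0.003664 kN = 366400 dyn.
46503.1 − 366400 ≈ -319900 dyn.

-319900 dyn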